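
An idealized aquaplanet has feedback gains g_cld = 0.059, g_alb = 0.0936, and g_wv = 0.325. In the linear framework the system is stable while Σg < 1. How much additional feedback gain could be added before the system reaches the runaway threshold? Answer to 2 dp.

Current total gain = 0.059 + 0.0936 + 0.325 = 0.4776.
Margin to runaway = 1 − 0.4776 = 0.52.

0.52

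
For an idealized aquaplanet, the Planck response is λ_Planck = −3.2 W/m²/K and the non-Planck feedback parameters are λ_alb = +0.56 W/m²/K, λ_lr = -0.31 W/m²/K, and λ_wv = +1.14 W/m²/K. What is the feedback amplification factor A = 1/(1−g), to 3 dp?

Convert to gains: g_alb = 0.56/3.2 = 0.175; g_lr = -0.31/3.2 = -0.09687; g_wv = 1.14/3.2 = 0.3562.
Total gain g = 0.43433.
A = 1/(1 − 0.43433) = 1.768.

1.768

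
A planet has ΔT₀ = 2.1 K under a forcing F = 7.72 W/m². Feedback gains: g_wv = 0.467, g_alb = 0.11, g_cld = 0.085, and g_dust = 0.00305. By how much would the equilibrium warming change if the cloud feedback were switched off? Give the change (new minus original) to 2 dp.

-1.27 K

Original: g = 0.66505, ΔT = 2.1/(1−0.66505) = 6.2696 K.
Without cloud: g' = 0.58005, ΔT' = 2.1/(1−0.58005) = 5.0006 K.
Change = 5.0006 − 6.2696 = -1.27 K.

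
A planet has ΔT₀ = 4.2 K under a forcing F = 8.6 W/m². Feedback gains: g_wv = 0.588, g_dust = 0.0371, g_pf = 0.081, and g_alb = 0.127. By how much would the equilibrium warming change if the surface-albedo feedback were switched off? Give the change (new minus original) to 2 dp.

-10.87 K

Original: g = 0.8331, ΔT = 4.2/(1−0.8331) = 25.1648 K.
Without surface-albedo: g' = 0.7061, ΔT' = 4.2/(1−0.7061) = 14.2906 K.
Change = 14.2906 − 25.1648 = -10.87 K.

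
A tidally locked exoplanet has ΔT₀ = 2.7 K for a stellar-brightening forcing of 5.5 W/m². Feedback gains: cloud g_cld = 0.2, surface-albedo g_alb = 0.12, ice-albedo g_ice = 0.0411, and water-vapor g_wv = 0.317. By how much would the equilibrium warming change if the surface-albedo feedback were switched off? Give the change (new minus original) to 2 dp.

Original: g = 0.6781, ΔT = 2.7/(1−0.6781) = 8.3877 K.
Without surface-albedo: g' = 0.5581, ΔT' = 2.7/(1−0.5581) = 6.1100 K.
Change = 6.1100 − 8.3877 = -2.28 K.

-2.28 K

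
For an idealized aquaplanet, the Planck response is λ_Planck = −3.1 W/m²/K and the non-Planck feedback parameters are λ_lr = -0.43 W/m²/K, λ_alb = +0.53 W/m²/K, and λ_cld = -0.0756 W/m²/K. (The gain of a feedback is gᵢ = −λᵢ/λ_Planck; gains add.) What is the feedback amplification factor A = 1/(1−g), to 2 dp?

1.01

Convert to gains: g_lr = -0.43/3.1 = -0.1387; g_alb = 0.53/3.1 = 0.171; g_cld = -0.0756/3.1 = -0.02439.
Total gain g = 0.00791.
A = 1/(1 − 0.00791) = 1.01.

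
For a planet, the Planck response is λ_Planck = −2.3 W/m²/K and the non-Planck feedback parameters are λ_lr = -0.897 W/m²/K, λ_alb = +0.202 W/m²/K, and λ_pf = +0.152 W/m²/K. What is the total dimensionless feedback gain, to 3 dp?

-0.236

Convert to gains: g_lr = -0.897/2.3 = -0.39; g_alb = 0.202/2.3 = 0.08783; g_pf = 0.152/2.3 = 0.06609.
Total gain g = -0.23608.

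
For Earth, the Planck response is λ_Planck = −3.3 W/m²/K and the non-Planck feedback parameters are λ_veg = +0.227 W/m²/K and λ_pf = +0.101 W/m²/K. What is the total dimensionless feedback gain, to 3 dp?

0.099

Convert to gains: g_veg = 0.227/3.3 = 0.06879; g_pf = 0.101/3.3 = 0.03061.
Total gain g = 0.0994.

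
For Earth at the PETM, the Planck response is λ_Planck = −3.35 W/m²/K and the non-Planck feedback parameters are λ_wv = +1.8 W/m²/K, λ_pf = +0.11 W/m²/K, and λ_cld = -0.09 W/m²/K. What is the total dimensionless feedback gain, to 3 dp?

Convert to gains: g_wv = 1.8/3.35 = 0.5373; g_pf = 0.11/3.35 = 0.03284; g_cld = -0.09/3.35 = -0.02687.
Total gain g = 0.54327.

0.543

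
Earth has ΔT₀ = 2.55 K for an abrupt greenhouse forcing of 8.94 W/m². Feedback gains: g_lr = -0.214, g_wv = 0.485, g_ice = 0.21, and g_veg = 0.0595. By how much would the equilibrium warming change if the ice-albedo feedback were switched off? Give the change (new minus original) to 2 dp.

Original: g = 0.5405, ΔT = 2.55/(1−0.5405) = 5.5495 K.
Without ice-albedo: g' = 0.3305, ΔT' = 2.55/(1−0.3305) = 3.8088 K.
Change = 3.8088 − 5.5495 = -1.74 K.

-1.74 K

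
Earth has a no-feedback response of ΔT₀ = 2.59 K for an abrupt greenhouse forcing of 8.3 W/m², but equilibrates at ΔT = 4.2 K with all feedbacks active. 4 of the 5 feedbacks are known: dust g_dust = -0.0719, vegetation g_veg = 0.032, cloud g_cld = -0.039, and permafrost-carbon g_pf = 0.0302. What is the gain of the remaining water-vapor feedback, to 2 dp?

Amplification A = ΔT/ΔT₀ = 4.2/2.59 = 1.622.
Total gain g = 1 − 1/A = 1 − 1/1.622 = 0.3835.
Known gains sum to -0.0719 + 0.032 − 0.039 + 0.0302 = -0.0487.
g_wv = 0.3835 + 0.0487 = 0.43.

0.43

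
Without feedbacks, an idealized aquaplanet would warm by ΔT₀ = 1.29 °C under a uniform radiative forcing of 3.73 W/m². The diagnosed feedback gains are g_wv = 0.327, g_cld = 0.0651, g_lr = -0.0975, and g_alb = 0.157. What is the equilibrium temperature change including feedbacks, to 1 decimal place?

2.4 °C

Total gain g = 0.327 + 0.0651 − 0.0975 + 0.157 = 0.4516.
Amplification A = 1/(1 − 0.4516) = 1.823.
ΔT = 1.29 × 1.823 = 2.4 °C.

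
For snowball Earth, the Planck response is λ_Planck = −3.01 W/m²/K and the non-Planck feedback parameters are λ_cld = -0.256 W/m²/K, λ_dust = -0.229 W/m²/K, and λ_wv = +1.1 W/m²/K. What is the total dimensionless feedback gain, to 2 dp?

0.20

Convert to gains: g_cld = -0.256/3.01 = -0.08505; g_dust = -0.229/3.01 = -0.07608; g_wv = 1.1/3.01 = 0.3654.
Total gain g = 0.20427.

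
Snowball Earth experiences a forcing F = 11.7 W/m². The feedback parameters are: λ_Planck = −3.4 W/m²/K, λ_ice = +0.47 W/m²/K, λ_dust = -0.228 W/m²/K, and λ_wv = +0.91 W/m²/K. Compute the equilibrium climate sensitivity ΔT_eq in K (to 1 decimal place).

5.2 K

Net feedback parameter λ = (−3.4) + (+0.47) + (-0.228) + (+0.91) = -2.248 W/m²/K.
ΔT = −F/λ = −11.7/(-2.248) = 5.2 K.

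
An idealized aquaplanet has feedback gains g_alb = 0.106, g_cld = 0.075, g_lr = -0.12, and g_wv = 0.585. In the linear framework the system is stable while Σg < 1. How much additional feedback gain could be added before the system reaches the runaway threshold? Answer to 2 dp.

0.35

Current total gain = 0.106 + 0.075 − 0.12 + 0.585 = 0.646.
Margin to runaway = 1 − 0.646 = 0.35.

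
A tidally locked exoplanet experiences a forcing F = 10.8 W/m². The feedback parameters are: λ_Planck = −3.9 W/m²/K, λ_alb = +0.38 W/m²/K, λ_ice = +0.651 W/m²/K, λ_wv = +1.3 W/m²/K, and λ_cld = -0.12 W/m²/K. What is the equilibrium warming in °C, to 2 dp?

Net feedback parameter λ = (−3.9) + (+0.38) + (+0.651) + (+1.3) + (-0.12) = -1.689 W/m²/K.
ΔT = −F/λ = −10.8/(-1.689) = 6.39 °C.

6.39 °C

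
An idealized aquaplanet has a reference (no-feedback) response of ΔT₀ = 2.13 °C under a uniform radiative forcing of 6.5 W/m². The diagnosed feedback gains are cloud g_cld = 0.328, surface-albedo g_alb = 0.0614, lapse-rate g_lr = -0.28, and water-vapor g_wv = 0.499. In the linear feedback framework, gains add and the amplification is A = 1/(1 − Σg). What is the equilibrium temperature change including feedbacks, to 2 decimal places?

5.44 °C

Total gain g = 0.328 + 0.0614 − 0.28 + 0.499 = 0.6084.
Amplification A = 1/(1 − 0.6084) = 2.554.
ΔT = 2.13 × 2.554 = 5.44 °C.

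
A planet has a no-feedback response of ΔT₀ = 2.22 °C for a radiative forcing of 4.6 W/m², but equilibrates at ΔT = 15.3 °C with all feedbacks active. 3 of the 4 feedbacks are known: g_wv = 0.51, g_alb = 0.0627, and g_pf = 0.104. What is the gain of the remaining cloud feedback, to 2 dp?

0.18

Amplification A = ΔT/ΔT₀ = 15.3/2.22 = 6.892.
Total gain g = 1 − 1/A = 1 − 1/6.892 = 0.8549.
Known gains sum to 0.51 + 0.0627 + 0.104 = 0.6767.
g_cld = 0.8549 − 0.6767 = 0.18.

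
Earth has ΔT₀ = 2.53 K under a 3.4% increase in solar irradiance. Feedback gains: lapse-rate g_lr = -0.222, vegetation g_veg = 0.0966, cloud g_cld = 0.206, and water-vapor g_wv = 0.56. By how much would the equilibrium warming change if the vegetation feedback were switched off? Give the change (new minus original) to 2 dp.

Original: g = 0.6406, ΔT = 2.53/(1−0.6406) = 7.0395 K.
Without vegetation: g' = 0.544, ΔT' = 2.53/(1−0.544) = 5.5482 K.
Change = 5.5482 − 7.0395 = -1.49 K.

-1.49 K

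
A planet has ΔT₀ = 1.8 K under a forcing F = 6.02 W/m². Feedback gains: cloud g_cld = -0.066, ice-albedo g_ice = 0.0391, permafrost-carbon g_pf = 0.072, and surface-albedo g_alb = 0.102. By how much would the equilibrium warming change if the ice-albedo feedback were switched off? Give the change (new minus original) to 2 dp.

-0.09 K

Original: g = 0.1471, ΔT = 1.8/(1−0.1471) = 2.1104 K.
Without ice-albedo: g' = 0.108, ΔT' = 1.8/(1−0.108) = 2.0179 K.
Change = 2.0179 − 2.1104 = -0.09 K.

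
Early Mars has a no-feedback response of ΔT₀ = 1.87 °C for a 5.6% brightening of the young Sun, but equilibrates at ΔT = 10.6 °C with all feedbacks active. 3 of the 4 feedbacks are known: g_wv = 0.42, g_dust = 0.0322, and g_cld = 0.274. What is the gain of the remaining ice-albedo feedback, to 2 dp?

0.10

Amplification A = ΔT/ΔT₀ = 10.6/1.87 = 5.668.
Total gain g = 1 − 1/A = 1 − 1/5.668 = 0.8236.
Known gains sum to 0.42 + 0.0322 + 0.274 = 0.7262.
g_ice = 0.8236 − 0.7262 = 0.10.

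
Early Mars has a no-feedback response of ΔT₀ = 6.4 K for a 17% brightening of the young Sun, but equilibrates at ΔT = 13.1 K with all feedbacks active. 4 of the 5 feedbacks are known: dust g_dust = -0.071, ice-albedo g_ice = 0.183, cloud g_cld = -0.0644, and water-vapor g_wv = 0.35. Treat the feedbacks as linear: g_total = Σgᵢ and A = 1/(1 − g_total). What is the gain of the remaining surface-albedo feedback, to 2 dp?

0.11

Amplification A = ΔT/ΔT₀ = 13.1/6.4 = 2.047.
Total gain g = 1 − 1/A = 1 − 1/2.047 = 0.5115.
Known gains sum to -0.071 + 0.183 − 0.0644 + 0.35 = 0.3976.
g_alb = 0.5115 − 0.3976 = 0.11.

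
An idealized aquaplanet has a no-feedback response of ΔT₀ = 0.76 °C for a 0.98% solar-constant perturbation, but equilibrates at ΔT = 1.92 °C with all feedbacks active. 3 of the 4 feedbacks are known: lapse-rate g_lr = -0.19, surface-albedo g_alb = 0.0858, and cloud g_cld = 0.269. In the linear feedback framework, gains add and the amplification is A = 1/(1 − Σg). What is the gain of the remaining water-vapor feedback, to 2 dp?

0.44

Amplification A = ΔT/ΔT₀ = 1.92/0.76 = 2.526.
Total gain g = 1 − 1/A = 1 − 1/2.526 = 0.6041.
Known gains sum to -0.19 + 0.0858 + 0.269 = 0.1648.
g_wv = 0.6041 − 0.1648 = 0.44.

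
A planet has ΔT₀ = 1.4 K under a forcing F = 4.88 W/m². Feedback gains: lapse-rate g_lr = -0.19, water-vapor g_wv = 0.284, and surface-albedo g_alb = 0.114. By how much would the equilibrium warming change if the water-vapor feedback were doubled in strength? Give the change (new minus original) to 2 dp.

Original: g = 0.208, ΔT = 1.4/(1−0.208) = 1.7677 K.
With doubled water-vapor: g' = 0.492, ΔT' = 1.4/(1−0.492) = 2.7559 K.
Change = 2.7559 − 1.7677 = 0.99 K.

0.99 K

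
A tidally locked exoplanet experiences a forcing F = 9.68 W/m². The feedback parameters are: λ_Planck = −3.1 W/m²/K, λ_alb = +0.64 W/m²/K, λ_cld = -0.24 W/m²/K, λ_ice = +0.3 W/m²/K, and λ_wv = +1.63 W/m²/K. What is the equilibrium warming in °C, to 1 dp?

Net feedback parameter λ = (−3.1) + (+0.64) + (-0.24) + (+0.3) + (+1.63) = -0.77 W/m²/K.
ΔT = −F/λ = −9.68/(-0.77) = 12.6 °C.

12.6 °C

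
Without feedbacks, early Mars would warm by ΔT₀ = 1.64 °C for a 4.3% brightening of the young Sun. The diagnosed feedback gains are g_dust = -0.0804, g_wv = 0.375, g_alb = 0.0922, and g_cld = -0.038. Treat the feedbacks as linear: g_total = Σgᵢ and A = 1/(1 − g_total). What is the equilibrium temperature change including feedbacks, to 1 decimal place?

2.5 °C

Total gain g = -0.0804 + 0.375 + 0.0922 − 0.038 = 0.3488.
Amplification A = 1/(1 − 0.3488) = 1.536.
ΔT = 1.64 × 1.536 = 2.5 °C.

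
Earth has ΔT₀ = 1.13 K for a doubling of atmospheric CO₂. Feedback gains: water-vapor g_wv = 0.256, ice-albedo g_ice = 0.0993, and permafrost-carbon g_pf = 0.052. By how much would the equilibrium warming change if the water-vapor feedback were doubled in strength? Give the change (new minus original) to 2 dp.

1.45 K

Original: g = 0.4073, ΔT = 1.13/(1−0.4073) = 1.9065 K.
With doubled water-vapor: g' = 0.6633, ΔT' = 1.13/(1−0.6633) = 3.3561 K.
Change = 3.3561 − 1.9065 = 1.45 K.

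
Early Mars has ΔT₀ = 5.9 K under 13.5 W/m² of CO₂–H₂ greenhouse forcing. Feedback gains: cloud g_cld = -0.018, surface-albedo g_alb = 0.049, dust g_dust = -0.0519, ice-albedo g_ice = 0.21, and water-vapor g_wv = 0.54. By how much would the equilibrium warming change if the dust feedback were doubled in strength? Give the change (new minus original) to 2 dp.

-3.50 K

Original: g = 0.7291, ΔT = 5.9/(1−0.7291) = 21.7793 K.
With doubled dust: g' = 0.6772, ΔT' = 5.9/(1−0.6772) = 18.2776 K.
Change = 18.2776 − 21.7793 = -3.50 K.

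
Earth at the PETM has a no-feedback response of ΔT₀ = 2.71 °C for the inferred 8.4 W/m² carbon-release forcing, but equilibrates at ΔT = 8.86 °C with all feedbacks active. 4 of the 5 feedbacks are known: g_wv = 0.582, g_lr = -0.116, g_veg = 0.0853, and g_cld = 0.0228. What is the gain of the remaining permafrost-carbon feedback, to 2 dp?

Amplification A = ΔT/ΔT₀ = 8.86/2.71 = 3.269.
Total gain g = 1 − 1/A = 1 − 1/3.269 = 0.6941.
Known gains sum to 0.582 − 0.116 + 0.0853 + 0.0228 = 0.5741.
g_pf = 0.6941 − 0.5741 = 0.12.

0.12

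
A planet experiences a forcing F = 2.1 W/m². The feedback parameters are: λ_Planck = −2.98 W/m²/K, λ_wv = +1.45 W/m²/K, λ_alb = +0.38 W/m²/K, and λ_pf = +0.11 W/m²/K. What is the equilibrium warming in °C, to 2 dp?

Net feedback parameter λ = (−2.98) + (+1.45) + (+0.38) + (+0.11) = -1.04 W/m²/K.
ΔT = −F/λ = −2.1/(-1.04) = 2.02 °C.

2.02 °C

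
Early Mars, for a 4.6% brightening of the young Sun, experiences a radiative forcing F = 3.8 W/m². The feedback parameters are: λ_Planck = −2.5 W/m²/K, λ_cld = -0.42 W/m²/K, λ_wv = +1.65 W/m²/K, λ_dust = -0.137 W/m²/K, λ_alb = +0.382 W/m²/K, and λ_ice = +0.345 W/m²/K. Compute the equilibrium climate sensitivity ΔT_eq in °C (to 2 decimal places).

5.59 °C

Net feedback parameter λ = (−2.5) + (-0.42) + (+1.65) + (-0.137) + (+0.382) + (+0.345) = -0.68 W/m²/K.
ΔT = −F/λ = −3.8/(-0.68) = 5.59 °C.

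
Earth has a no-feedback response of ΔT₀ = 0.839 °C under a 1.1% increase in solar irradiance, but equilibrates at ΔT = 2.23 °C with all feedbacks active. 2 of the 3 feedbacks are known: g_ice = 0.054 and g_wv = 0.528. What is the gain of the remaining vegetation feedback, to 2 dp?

Amplification A = ΔT/ΔT₀ = 2.23/0.839 = 2.658.
Total gain g = 1 − 1/A = 1 − 1/2.658 = 0.6238.
Known gains sum to 0.054 + 0.528 = 0.582.
g_veg = 0.6238 − 0.582 = 0.04.

0.04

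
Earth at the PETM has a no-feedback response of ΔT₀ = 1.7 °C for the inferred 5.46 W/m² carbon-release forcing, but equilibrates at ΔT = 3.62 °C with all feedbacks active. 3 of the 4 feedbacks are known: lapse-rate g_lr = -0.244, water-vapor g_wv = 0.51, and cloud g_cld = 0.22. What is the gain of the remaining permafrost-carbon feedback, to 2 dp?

0.04

Amplification A = ΔT/ΔT₀ = 3.62/1.7 = 2.129.
Total gain g = 1 − 1/A = 1 − 1/2.129 = 0.5303.
Known gains sum to -0.244 + 0.51 + 0.22 = 0.486.
g_pf = 0.5303 − 0.486 = 0.04.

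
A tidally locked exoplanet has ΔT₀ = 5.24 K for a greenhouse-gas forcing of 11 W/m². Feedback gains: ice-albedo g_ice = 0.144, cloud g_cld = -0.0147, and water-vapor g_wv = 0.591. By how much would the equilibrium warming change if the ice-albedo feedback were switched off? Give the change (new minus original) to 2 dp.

-6.37 K

Original: g = 0.7203, ΔT = 5.24/(1−0.7203) = 18.7344 K.
Without ice-albedo: g' = 0.5763, ΔT' = 5.24/(1−0.5763) = 12.3672 K.
Change = 12.3672 − 18.7344 = -6.37 K.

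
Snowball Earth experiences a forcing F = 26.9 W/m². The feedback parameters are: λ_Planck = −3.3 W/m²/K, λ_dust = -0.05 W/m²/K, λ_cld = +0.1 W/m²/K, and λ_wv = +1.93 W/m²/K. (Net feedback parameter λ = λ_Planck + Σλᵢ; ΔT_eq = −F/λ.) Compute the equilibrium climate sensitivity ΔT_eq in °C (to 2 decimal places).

20.38 °C

Net feedback parameter λ = (−3.3) + (-0.05) + (+0.1) + (+1.93) = -1.32 W/m²/K.
ΔT = −F/λ = −26.9/(-1.32) = 20.38 °C.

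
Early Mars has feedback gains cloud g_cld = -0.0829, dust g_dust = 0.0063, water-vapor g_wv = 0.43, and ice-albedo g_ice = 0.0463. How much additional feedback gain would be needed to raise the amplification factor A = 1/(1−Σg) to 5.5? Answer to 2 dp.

Current total gain = 0.3997.
Target gain for A = 5.5: g* = 1 − 1/5.5 = 0.8182.
Additional gain needed = 0.8182 − 0.3997 = 0.42.

0.42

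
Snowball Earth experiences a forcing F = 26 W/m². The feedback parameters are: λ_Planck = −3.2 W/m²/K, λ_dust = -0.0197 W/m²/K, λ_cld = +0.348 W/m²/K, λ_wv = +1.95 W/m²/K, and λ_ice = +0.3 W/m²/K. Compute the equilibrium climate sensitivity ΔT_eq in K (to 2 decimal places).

Net feedback parameter λ = (−3.2) + (-0.0197) + (+0.348) + (+1.95) + (+0.3) = -0.6217 W/m²/K.
ΔT = −F/λ = −26/(-0.6217) = 41.82 K.

41.82 K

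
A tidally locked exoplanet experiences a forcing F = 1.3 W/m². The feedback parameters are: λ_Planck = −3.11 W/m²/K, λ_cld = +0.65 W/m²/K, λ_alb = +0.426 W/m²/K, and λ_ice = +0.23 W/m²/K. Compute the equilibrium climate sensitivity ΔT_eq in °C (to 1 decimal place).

Net feedback parameter λ = (−3.11) + (+0.65) + (+0.426) + (+0.23) = -1.804 W/m²/K.
ΔT = −F/λ = −1.3/(-1.804) = 0.7 °C.

0.7 °C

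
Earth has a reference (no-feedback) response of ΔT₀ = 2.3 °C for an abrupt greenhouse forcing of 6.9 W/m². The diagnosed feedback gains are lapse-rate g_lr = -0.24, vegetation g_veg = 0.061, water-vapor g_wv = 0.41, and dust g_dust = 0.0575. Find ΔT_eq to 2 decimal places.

Total gain g = -0.24 + 0.061 + 0.41 + 0.0575 = 0.2885.
Amplification A = 1/(1 − 0.2885) = 1.405.
ΔT = 2.3 × 1.405 = 3.23 °C.

3.23 °C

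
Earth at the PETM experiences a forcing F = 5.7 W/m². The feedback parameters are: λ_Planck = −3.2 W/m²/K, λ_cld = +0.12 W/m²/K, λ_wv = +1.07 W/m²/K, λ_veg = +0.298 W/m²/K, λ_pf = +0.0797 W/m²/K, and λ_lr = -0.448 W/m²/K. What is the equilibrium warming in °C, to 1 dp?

2.7 °C

Net feedback parameter λ = (−3.2) + (+0.12) + (+1.07) + (+0.298) + (+0.0797) + (-0.448) = -2.0803 W/m²/K.
ΔT = −F/λ = −5.7/(-2.0803) = 2.7 °C.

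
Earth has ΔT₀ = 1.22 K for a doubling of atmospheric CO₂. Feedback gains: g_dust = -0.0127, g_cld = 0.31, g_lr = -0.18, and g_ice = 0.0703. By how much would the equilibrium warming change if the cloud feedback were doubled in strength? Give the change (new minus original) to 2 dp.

0.93 K

Original: g = 0.1876, ΔT = 1.22/(1−0.1876) = 1.5017 K.
With doubled cloud: g' = 0.4976, ΔT' = 1.22/(1−0.4976) = 2.4283 K.
Change = 2.4283 − 1.5017 = 0.93 K.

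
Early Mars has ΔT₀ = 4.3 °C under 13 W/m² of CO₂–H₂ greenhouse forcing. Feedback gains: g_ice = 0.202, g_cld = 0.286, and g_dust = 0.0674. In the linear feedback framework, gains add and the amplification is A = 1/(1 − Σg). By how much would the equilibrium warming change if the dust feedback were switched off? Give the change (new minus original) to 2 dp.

Original: g = 0.5554, ΔT = 4.3/(1−0.5554) = 9.6716 °C.
Without dust: g' = 0.488, ΔT' = 4.3/(1−0.488) = 8.3984 °C.
Change = 8.3984 − 9.6716 = -1.27 °C.

-1.27 °C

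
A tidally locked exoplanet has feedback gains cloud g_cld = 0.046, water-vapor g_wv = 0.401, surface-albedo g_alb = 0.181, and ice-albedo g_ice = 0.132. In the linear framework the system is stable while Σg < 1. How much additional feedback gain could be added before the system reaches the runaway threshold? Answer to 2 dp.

Current total gain = 0.046 + 0.401 + 0.181 + 0.132 = 0.76.
Margin to runaway = 1 − 0.76 = 0.24.

0.24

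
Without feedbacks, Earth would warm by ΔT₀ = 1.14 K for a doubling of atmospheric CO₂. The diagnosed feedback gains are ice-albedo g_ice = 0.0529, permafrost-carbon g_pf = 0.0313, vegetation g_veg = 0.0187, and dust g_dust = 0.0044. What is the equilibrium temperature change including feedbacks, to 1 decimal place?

Total gain g = 0.0529 + 0.0313 + 0.0187 + 0.0044 = 0.1073.
Amplification A = 1/(1 − 0.1073) = 1.12.
ΔT = 1.14 × 1.12 = 1.3 K.

1.3 K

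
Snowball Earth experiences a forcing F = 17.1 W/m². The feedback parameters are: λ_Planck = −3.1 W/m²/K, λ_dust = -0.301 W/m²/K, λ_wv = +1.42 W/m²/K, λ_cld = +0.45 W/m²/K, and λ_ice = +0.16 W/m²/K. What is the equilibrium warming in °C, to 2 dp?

Net feedback parameter λ = (−3.1) + (-0.301) + (+1.42) + (+0.45) + (+0.16) = -1.371 W/m²/K.
ΔT = −F/λ = −17.1/(-1.371) = 12.47 °C.

12.47 °C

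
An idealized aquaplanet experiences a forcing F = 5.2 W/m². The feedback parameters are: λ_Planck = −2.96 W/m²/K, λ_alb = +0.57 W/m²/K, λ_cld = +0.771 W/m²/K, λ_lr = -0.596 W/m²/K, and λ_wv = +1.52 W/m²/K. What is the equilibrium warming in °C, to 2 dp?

7.48 °C

Net feedback parameter λ = (−2.96) + (+0.57) + (+0.771) + (-0.596) + (+1.52) = -0.695 W/m²/K.
ΔT = −F/λ = −5.2/(-0.695) = 7.48 °C.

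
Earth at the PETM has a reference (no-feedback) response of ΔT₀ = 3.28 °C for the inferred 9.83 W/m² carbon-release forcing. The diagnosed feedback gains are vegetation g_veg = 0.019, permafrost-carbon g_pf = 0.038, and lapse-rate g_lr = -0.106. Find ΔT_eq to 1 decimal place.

Total gain g = 0.019 + 0.038 − 0.106 = -0.049.
Amplification A = 1/(1 + 0.049) = 0.9533.
ΔT = 3.28 × 0.9533 = 3.1 °C.

3.1 °C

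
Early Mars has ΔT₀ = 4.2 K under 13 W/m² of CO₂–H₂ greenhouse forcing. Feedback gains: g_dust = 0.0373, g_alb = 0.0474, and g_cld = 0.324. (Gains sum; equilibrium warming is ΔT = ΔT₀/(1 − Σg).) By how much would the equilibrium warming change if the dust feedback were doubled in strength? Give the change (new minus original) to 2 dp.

0.48 K

Original: g = 0.4087, ΔT = 4.2/(1−0.4087) = 7.1030 K.
With doubled dust: g' = 0.446, ΔT' = 4.2/(1−0.446) = 7.5812 K.
Change = 7.5812 − 7.1030 = 0.48 K.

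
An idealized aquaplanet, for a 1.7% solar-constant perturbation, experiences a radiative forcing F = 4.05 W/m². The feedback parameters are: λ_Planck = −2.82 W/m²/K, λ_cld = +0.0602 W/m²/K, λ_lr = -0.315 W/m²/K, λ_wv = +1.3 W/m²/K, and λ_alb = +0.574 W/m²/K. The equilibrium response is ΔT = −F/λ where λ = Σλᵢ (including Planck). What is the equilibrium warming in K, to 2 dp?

3.37 K

Net feedback parameter λ = (−2.82) + (+0.0602) + (-0.315) + (+1.3) + (+0.574) = -1.2008 W/m²/K.
ΔT = −F/λ = −4.05/(-1.2008) = 3.37 K.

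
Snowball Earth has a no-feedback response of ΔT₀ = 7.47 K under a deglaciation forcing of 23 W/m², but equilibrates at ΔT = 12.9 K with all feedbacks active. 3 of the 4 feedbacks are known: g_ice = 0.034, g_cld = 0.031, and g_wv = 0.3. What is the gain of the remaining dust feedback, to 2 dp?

0.06

Amplification A = ΔT/ΔT₀ = 12.9/7.47 = 1.727.
Total gain g = 1 − 1/A = 1 − 1/1.727 = 0.421.
Known gains sum to 0.034 + 0.031 + 0.3 = 0.365.
g_dust = 0.421 − 0.365 = 0.06.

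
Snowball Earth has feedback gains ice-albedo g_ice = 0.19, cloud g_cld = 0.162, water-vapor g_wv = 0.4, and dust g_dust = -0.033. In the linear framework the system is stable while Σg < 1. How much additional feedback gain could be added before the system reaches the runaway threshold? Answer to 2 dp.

0.28

Current total gain = 0.19 + 0.162 + 0.4 − 0.033 = 0.719.
Margin to runaway = 1 − 0.719 = 0.28.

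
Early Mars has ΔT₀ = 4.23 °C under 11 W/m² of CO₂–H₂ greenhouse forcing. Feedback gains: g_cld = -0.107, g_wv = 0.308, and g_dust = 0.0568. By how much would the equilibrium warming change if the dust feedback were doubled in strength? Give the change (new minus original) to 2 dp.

Original: g = 0.2578, ΔT = 4.23/(1−0.2578) = 5.6993 °C.
With doubled dust: g' = 0.3146, ΔT' = 4.23/(1−0.3146) = 6.1716 °C.
Change = 6.1716 − 5.6993 = 0.47 °C.

0.47 °C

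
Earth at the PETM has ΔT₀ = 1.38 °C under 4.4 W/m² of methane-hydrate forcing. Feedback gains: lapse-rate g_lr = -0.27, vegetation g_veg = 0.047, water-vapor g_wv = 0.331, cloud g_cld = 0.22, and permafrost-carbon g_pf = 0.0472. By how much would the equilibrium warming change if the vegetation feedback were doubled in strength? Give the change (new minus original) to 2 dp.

0.18 °C

Original: g = 0.3752, ΔT = 1.38/(1−0.3752) = 2.2087 °C.
With doubled vegetation: g' = 0.4222, ΔT' = 1.38/(1−0.4222) = 2.3884 °C.
Change = 2.3884 − 2.2087 = 0.18 °C.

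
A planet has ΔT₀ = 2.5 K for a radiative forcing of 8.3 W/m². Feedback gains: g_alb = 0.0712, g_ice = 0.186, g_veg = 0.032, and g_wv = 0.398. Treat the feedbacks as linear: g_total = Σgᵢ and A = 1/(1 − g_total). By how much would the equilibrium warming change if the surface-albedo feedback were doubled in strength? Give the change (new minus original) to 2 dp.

Original: g = 0.6872, ΔT = 2.5/(1−0.6872) = 7.9923 K.
With doubled surface-albedo: g' = 0.7584, ΔT' = 2.5/(1−0.7584) = 10.3477 K.
Change = 10.3477 − 7.9923 = 2.36 K.

2.36 K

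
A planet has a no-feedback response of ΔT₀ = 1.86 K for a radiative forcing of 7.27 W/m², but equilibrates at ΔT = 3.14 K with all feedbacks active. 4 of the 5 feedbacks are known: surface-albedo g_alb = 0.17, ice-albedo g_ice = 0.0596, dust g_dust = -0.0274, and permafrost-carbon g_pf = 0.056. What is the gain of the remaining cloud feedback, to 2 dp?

0.15

Amplification A = ΔT/ΔT₀ = 3.14/1.86 = 1.688.
Total gain g = 1 − 1/A = 1 − 1/1.688 = 0.4076.
Known gains sum to 0.17 + 0.0596 − 0.0274 + 0.056 = 0.2582.
g_cld = 0.4076 − 0.2582 = 0.15.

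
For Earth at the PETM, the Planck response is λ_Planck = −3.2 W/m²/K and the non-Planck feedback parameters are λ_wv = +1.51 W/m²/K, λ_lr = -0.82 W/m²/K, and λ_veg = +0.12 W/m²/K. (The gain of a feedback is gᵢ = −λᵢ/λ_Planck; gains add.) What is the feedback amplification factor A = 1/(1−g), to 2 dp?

Convert to gains: g_wv = 1.51/3.2 = 0.4719; g_lr = -0.82/3.2 = -0.2562; g_veg = 0.12/3.2 = 0.0375.
Total gain g = 0.2532.
A = 1/(1 − 0.2532) = 1.34.

1.34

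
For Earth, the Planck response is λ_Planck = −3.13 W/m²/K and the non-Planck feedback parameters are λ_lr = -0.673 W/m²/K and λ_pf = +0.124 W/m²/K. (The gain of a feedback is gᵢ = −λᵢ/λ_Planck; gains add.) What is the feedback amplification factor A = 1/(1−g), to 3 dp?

Convert to gains: g_lr = -0.673/3.13 = -0.215; g_pf = 0.124/3.13 = 0.03962.
Total gain g = -0.17538.
A = 1/(1 + 0.17538) = 0.851.

0.851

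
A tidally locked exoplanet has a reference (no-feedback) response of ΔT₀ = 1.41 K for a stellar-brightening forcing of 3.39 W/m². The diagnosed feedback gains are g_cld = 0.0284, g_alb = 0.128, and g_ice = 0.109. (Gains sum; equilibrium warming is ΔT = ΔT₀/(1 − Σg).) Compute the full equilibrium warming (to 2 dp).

1.92 K

Total gain g = 0.0284 + 0.128 + 0.109 = 0.2654.
Amplification A = 1/(1 − 0.2654) = 1.361.
ΔT = 1.41 × 1.361 = 1.92 K.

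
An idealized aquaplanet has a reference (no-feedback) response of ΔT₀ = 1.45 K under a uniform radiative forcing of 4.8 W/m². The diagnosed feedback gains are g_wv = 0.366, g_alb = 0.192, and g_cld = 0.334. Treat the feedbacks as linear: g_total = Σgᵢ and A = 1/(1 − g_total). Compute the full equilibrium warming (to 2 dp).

Total gain g = 0.366 + 0.192 + 0.334 = 0.892.
Amplification A = 1/(1 − 0.892) = 9.259.
ΔT = 1.45 × 9.259 = 13.43 K.

13.43 K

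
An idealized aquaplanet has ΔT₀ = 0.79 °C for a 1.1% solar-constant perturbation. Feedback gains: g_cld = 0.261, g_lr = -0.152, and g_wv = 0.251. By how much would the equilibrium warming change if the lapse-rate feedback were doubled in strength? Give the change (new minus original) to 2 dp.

Original: g = 0.36, ΔT = 0.79/(1−0.36) = 1.2344 °C.
With doubled lapse-rate: g' = 0.208, ΔT' = 0.79/(1−0.208) = 0.9975 °C.
Change = 0.9975 − 1.2344 = -0.24 °C.

-0.24 °C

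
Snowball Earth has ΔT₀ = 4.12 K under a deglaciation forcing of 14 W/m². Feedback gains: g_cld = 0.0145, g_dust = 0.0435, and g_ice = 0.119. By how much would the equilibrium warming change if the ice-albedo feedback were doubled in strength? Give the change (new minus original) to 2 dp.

Original: g = 0.177, ΔT = 4.12/(1−0.177) = 5.0061 K.
With doubled ice-albedo: g' = 0.296, ΔT' = 4.12/(1−0.296) = 5.8523 K.
Change = 5.8523 − 5.0061 = 0.85 K.

0.85 K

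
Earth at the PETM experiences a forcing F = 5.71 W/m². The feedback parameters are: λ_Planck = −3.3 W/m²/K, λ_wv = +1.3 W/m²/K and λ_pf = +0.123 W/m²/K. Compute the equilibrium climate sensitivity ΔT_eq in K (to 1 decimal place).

Net feedback parameter λ = (−3.3) + (+1.3) + (+0.123) = -1.877 W/m²/K.
ΔT = −F/λ = −5.71/(-1.877) = 3.0 K.

3.0 K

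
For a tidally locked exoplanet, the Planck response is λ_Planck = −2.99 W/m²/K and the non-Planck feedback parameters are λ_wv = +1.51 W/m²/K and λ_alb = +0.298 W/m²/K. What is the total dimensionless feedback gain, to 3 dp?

0.605

Convert to gains: g_wv = 1.51/2.99 = 0.505; g_alb = 0.298/2.99 = 0.09967.
Total gain g = 0.60467.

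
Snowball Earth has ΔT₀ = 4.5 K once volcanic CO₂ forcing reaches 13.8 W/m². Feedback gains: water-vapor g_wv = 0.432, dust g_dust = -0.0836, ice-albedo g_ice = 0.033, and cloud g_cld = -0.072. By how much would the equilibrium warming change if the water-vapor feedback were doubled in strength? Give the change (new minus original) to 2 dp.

10.89 K

Original: g = 0.3094, ΔT = 4.5/(1−0.3094) = 6.5161 K.
With doubled water-vapor: g' = 0.7414, ΔT' = 4.5/(1−0.7414) = 17.4014 K.
Change = 17.4014 − 6.5161 = 10.89 K.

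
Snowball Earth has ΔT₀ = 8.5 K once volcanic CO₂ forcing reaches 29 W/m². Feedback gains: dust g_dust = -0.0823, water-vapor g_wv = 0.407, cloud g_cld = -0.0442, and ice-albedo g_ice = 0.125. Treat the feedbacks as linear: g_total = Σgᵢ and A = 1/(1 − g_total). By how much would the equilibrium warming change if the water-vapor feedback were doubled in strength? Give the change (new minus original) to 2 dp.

Original: g = 0.4055, ΔT = 8.5/(1−0.4055) = 14.2977 K.
With doubled water-vapor: g' = 0.8125, ΔT' = 8.5/(1−0.8125) = 45.3333 K.
Change = 45.3333 − 14.2977 = 31.04 K.

31.04 K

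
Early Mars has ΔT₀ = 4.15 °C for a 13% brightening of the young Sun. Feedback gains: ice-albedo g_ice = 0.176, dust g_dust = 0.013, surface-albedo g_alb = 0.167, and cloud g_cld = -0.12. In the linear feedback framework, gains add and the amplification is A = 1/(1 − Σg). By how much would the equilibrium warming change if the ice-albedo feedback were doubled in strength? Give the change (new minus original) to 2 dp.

Original: g = 0.236, ΔT = 4.15/(1−0.236) = 5.4319 °C.
With doubled ice-albedo: g' = 0.412, ΔT' = 4.15/(1−0.412) = 7.0578 °C.
Change = 7.0578 − 5.4319 = 1.63 °C.

1.63 °C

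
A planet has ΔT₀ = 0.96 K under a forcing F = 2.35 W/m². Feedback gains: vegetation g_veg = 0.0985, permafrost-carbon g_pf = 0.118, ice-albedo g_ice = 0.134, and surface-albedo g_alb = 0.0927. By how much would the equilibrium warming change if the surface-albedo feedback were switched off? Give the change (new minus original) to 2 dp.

Original: g = 0.4432, ΔT = 0.96/(1−0.4432) = 1.7241 K.
Without surface-albedo: g' = 0.3505, ΔT' = 0.96/(1−0.3505) = 1.4781 K.
Change = 1.4781 − 1.7241 = -0.25 K.

-0.25 K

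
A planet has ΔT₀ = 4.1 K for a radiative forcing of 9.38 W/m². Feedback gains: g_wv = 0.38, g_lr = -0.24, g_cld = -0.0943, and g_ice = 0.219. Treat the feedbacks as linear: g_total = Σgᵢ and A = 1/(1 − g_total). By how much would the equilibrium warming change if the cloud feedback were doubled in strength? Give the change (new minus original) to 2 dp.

Original: g = 0.2647, ΔT = 4.1/(1−0.2647) = 5.5760 K.
With doubled cloud: g' = 0.1704, ΔT' = 4.1/(1−0.1704) = 4.9421 K.
Change = 4.9421 − 5.5760 = -0.63 K.

-0.63 K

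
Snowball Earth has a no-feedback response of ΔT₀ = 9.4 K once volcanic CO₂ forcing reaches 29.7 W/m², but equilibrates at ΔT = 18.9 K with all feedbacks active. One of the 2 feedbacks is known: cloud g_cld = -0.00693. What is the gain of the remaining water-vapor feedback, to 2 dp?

0.51

Amplification A = ΔT/ΔT₀ = 18.9/9.4 = 2.011.
Total gain g = 1 − 1/A = 1 − 1/2.011 = 0.5027.
The known gain is -0.00693.
g_wv = 0.5027 + 0.00693 = 0.51.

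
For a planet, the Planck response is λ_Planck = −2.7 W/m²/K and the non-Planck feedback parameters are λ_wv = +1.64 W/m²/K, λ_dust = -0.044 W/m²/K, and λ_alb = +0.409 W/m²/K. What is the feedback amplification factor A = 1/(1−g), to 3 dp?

Convert to gains: g_wv = 1.64/2.7 = 0.6074; g_dust = -0.044/2.7 = -0.0163; g_alb = 0.409/2.7 = 0.1515.
Total gain g = 0.7426.
A = 1/(1 − 0.7426) = 3.885.

3.885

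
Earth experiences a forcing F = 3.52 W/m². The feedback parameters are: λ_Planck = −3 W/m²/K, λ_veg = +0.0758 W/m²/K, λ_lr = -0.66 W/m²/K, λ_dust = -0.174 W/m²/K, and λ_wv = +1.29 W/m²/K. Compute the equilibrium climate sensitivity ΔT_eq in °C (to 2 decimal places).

Net feedback parameter λ = (−3) + (+0.0758) + (-0.66) + (-0.174) + (+1.29) = -2.4682 W/m²/K.
ΔT = −F/λ = −3.52/(-2.4682) = 1.43 °C.

1.43 °C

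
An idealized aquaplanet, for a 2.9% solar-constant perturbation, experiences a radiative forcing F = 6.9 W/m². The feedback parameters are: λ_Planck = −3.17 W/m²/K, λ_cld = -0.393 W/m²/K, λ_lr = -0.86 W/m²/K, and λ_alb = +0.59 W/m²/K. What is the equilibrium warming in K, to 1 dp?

Net feedback parameter λ = (−3.17) + (-0.393) + (-0.86) + (+0.59) = -3.833 W/m²/K.
ΔT = −F/λ = −6.9/(-3.833) = 1.8 K.

1.8 K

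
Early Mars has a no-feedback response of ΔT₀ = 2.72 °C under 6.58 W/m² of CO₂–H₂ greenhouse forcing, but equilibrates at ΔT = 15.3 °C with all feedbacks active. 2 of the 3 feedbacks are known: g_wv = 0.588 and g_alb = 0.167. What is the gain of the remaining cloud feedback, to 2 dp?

Amplification A = ΔT/ΔT₀ = 15.3/2.72 = 5.625.
Total gain g = 1 − 1/A = 1 − 1/5.625 = 0.8222.
Known gains sum to 0.588 + 0.167 = 0.755.
g_cld = 0.8222 − 0.755 = 0.07.

0.07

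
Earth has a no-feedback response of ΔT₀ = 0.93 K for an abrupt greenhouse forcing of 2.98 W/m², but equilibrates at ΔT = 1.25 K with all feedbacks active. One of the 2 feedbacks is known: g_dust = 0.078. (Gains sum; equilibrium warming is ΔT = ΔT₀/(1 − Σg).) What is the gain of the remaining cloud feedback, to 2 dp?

Amplification A = ΔT/ΔT₀ = 1.25/0.93 = 1.344.
Total gain g = 1 − 1/A = 1 − 1/1.344 = 0.256.
The known gain is 0.078.
g_cld = 0.256 − 0.078 = 0.18.

0.18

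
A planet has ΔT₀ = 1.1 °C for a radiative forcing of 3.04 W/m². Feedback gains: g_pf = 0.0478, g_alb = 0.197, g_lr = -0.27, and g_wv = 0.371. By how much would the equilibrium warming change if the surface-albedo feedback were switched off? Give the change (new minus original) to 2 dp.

Original: g = 0.3458, ΔT = 1.1/(1−0.3458) = 1.6814 °C.
Without surface-albedo: g' = 0.1488, ΔT' = 1.1/(1−0.1488) = 1.2923 °C.
Change = 1.2923 − 1.6814 = -0.39 °C.

-0.39 °C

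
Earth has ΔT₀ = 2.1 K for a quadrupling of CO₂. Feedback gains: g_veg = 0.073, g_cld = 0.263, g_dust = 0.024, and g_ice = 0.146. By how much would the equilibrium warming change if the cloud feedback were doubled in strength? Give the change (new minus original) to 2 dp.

Original: g = 0.506, ΔT = 2.1/(1−0.506) = 4.2510 K.
With doubled cloud: g' = 0.769, ΔT' = 2.1/(1−0.769) = 9.0909 K.
Change = 9.0909 − 4.2510 = 4.84 K.

4.84 K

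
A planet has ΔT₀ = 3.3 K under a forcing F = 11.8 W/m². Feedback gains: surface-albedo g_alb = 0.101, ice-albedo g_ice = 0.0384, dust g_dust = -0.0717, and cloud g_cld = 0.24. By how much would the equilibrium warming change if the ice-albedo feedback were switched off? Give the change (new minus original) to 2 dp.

-0.25 K

Original: g = 0.3077, ΔT = 3.3/(1−0.3077) = 4.7667 K.
Without ice-albedo: g' = 0.2693, ΔT' = 3.3/(1−0.2693) = 4.5162 K.
Change = 4.5162 − 4.7667 = -0.25 K.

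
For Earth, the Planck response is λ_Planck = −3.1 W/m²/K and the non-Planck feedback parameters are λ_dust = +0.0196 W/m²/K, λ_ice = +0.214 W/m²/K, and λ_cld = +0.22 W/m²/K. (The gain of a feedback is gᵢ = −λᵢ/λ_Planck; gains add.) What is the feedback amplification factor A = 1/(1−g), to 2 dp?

1.17

Convert to gains: g_dust = 0.0196/3.1 = 0.006323; g_ice = 0.214/3.1 = 0.06903; g_cld = 0.22/3.1 = 0.07097.
Total gain g = 0.146323.
A = 1/(1 − 0.146323) = 1.17.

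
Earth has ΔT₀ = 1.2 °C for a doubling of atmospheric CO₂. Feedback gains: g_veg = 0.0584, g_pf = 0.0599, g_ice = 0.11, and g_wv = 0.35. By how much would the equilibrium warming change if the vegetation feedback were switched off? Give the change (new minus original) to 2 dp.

-0.35 °C

Original: g = 0.5783, ΔT = 1.2/(1−0.5783) = 2.8456 °C.
Without vegetation: g' = 0.5199, ΔT' = 1.2/(1−0.5199) = 2.4995 °C.
Change = 2.4995 − 2.8456 = -0.35 °C.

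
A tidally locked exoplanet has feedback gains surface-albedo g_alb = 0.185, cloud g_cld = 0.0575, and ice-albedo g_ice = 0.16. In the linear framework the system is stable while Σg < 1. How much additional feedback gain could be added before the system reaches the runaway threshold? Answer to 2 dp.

0.60

Current total gain = 0.185 + 0.0575 + 0.16 = 0.4025.
Margin to runaway = 1 − 0.4025 = 0.60.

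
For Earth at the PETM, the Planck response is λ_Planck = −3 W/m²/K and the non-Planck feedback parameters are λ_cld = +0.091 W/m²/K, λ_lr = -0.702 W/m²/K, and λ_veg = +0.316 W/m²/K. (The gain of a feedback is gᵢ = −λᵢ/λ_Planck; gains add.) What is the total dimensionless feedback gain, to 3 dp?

-0.098

Convert to gains: g_cld = 0.091/3 = 0.03033; g_lr = -0.702/3 = -0.234; g_veg = 0.316/3 = 0.1053.
Total gain g = -0.09837.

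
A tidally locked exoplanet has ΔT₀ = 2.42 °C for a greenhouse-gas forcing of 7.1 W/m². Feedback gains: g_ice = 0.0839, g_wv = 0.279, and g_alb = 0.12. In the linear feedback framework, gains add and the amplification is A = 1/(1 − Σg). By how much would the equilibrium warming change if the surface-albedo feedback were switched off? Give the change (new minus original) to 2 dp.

Original: g = 0.4829, ΔT = 2.42/(1−0.4829) = 4.6799 °C.
Without surface-albedo: g' = 0.3629, ΔT' = 2.42/(1−0.3629) = 3.7985 °C.
Change = 3.7985 − 4.6799 = -0.88 °C.

-0.88 °C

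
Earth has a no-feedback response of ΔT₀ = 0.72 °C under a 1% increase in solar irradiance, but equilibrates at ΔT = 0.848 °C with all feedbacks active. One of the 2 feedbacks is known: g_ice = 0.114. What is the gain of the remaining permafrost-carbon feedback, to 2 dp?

Amplification A = ΔT/ΔT₀ = 0.848/0.72 = 1.178.
Total gain g = 1 − 1/A = 1 − 1/1.178 = 0.1511.
The known gain is 0.114.
g_pf = 0.1511 − 0.114 = 0.04.

0.04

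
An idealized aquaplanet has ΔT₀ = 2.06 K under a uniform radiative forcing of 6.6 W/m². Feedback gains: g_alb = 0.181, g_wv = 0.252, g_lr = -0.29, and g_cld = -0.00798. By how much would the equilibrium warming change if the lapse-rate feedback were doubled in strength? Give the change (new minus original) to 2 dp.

-0.60 K

Original: g = 0.13502, ΔT = 2.06/(1−0.13502) = 2.3816 K.
With doubled lapse-rate: g' = -0.15498, ΔT' = 2.06/(1+0.15498) = 1.7836 K.
Change = 1.7836 − 2.3816 = -0.60 K.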